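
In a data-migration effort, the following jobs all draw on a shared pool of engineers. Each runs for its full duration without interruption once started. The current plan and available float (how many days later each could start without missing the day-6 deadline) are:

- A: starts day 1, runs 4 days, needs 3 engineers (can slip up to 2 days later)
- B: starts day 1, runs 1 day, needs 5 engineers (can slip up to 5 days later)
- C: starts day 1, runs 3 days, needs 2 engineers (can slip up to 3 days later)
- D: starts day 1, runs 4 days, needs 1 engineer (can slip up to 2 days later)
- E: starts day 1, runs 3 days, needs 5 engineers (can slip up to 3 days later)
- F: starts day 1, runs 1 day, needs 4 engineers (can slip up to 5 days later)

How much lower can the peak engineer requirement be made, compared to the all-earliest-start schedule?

11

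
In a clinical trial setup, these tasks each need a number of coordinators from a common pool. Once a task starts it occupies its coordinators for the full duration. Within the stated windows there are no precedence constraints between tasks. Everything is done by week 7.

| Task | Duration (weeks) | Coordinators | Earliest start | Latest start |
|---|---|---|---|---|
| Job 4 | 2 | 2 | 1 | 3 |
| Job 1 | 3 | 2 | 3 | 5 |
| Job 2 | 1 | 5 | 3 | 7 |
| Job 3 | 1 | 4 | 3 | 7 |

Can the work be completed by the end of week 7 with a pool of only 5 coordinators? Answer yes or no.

Schedule Job 4@1, Job 1@3, Job 2@6, Job 3@7: w1:2  w2:2  w3:2  w4:2  w5:2  w6:5  w7:4 — peak 5 ≤ 5.

yes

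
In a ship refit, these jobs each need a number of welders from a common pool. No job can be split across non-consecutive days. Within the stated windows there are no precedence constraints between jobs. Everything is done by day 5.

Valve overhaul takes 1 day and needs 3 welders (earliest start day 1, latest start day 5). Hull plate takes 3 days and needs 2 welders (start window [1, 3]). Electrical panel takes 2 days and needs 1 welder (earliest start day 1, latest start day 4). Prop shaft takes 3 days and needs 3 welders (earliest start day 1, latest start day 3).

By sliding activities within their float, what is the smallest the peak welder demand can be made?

Early-start (Valve overhaul@1, Hull plate@1, Electrical panel@1, Prop shaft@1) gives peak 9: d1:9  d2:6  d3:5  d4:0  d5:0.
Shift Electrical panel→4, Prop shaft→2.
Schedule Valve overhaul@1, Hull plate@1, Electrical panel@4, Prop shaft@2: d1:5  d2:5  d3:5  d4:4  d5:1 — peak 5.

5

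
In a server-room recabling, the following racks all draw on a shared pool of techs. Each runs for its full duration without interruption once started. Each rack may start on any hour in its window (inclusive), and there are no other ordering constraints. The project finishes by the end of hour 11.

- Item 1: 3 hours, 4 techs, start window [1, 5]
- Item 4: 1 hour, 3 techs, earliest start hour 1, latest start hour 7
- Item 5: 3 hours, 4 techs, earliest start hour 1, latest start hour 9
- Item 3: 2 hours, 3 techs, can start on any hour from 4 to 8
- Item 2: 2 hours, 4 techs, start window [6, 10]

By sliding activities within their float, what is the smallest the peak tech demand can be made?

Early-start (Item 1@1, Item 4@1, Item 5@1, Item 3@4, Item 2@6) gives peak 11: h1:11  h2:8  h3:8  h4:3  h5:3  h6:4  h7:4  h8:0  h9:0  h10:0  h11:0.
Shift Item 4→4, Item 5→5, Item 3→8, Item 2→10.
Schedule Item 1@1, Item 4@4, Item 5@5, Item 3@8, Item 2@10: h1:4  h2:4  h3:4  h4:3  h5:4  h6:4  h7:4  h8:3  h9:3  h10:4  h11:4 — peak 4.
Total tech-hours = 41 over 11 hours ⇒ peak ≥ ⌈41/11⌉ = 4, so 4 is optimal.

4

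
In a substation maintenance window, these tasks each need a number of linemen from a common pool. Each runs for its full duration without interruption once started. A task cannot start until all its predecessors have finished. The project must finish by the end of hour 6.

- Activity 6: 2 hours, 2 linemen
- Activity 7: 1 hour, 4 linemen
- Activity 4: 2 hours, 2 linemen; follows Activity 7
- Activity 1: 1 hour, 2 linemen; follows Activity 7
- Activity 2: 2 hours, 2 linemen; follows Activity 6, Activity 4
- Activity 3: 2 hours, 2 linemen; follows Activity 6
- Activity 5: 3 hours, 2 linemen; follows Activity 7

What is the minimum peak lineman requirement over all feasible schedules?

Early-start (Activity 6@1, Activity 7@1, Activity 4@2, Activity 1@2, Activity 2@4, Activity 3@3, Activity 5@2) gives peak 8: h1:6  h2:8  h3:6  h4:6  h5:2  h6:0.
Shift Activity 5→3.
Schedule Activity 6@1, Activity 7@1, Activity 4@2, Activity 1@2, Activity 2@4, Activity 3@3, Activity 5@3: h1:6  h2:6  h3:6  h4:6  h5:4  h6:0 — peak 6.

6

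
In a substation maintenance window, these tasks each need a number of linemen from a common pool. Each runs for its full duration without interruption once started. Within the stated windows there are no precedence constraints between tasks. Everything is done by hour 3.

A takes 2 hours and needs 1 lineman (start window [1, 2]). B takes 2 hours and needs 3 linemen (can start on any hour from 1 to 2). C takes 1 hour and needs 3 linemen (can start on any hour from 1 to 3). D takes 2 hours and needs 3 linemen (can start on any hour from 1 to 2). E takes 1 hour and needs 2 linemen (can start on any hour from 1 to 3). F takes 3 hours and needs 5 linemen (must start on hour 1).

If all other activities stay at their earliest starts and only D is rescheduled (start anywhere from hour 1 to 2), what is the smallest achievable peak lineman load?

14

D@1: h1:17  h2:12  h3:5 → peak 17
D@2: h1:14  h2:12  h3:8 → peak 14
Best is D@2, peak 14.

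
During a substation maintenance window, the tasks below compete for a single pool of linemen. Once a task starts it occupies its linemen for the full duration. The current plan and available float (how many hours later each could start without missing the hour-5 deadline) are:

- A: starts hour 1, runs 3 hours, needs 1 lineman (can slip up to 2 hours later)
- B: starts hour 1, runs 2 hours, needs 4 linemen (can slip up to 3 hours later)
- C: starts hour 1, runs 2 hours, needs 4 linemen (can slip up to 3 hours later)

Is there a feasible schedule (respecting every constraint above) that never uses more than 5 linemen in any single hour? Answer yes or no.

Schedule A@1, B@1, C@3: h1:5  h2:5  h3:5  h4:4  h5:0 — peak 5 ≤ 5.

yes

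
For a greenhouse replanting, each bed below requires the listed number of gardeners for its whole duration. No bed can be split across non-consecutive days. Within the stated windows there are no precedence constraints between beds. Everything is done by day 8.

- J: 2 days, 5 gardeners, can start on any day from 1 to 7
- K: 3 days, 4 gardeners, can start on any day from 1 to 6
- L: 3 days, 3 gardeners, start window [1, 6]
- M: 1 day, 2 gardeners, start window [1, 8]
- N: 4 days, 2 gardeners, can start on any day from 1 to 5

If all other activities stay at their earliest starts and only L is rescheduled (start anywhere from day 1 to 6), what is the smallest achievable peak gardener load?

13

L@1: d1:16  d2:14  d3:9  d4:2  d5:0  d6:0  d7:0  d8:0 → peak 16
L@2: d1:13  d2:14  d3:9  d4:5  d5:0  d6:0  d7:0  d8:0 → peak 14
L@3: d1:13  d2:11  d3:9  d4:5  d5:3  d6:0  d7:0  d8:0 → peak 13
L@4: d1:13  d2:11  d3:6  d4:5  d5:3  d6:3  d7:0  d8:0 → peak 13
L@5: d1:13  d2:11  d3:6  d4:2  d5:3  d6:3  d7:3  d8:0 → peak 13
L@6: d1:13  d2:11  d3:6  d4:2  d5:0  d6:3  d7:3  d8:3 → peak 13
Best is L@3, peak 13.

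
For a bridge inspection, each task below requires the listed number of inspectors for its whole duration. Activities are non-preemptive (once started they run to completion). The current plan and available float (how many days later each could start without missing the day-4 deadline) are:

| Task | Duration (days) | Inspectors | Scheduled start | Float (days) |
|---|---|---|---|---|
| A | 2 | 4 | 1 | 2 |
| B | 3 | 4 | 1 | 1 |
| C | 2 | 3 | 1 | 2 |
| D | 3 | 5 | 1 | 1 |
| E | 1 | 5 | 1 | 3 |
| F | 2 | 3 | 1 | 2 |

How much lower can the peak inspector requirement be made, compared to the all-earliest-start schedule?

Early-start peak: d1:24  d2:19  d3:9  d4:0 ⇒ 24.
Leveled (A@1, B@1, C@3, D@1, E@4, F@3): d1:13  d2:13  d3:15  d4:11 ⇒ 15.
Reduction 24 − 15 = 9.

9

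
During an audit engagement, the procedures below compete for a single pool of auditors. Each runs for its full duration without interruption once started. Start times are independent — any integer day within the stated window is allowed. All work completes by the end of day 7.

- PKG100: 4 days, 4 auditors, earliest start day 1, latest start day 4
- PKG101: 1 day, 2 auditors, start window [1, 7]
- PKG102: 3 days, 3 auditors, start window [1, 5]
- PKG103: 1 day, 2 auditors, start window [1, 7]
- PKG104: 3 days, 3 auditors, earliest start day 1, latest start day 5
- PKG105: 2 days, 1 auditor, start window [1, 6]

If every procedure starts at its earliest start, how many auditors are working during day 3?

10

At early start, day 3 has: PKG100, PKG102, PKG104.
Demand: 4 + 3 + 3 = 10.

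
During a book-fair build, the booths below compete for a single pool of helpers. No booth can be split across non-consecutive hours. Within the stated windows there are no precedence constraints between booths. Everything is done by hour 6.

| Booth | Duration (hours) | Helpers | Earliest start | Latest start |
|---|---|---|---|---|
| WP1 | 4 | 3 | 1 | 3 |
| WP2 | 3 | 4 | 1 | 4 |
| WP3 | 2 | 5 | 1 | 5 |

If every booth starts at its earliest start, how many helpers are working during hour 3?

At early start, hour 3 has: WP1, WP2.
Demand: 3 + 4 = 7.

7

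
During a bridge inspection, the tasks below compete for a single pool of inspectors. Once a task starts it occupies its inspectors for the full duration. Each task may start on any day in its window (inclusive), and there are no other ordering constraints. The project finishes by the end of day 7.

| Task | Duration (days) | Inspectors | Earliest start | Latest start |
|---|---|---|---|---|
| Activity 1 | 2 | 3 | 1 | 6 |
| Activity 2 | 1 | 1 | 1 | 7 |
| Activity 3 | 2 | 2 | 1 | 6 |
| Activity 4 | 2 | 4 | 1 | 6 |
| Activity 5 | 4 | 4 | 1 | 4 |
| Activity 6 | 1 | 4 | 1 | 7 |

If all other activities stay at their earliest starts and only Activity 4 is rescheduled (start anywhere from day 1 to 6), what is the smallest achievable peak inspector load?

Activity 4@1: d1:18  d2:13  d3:4  d4:4  d5:0  d6:0  d7:0 → peak 18
Activity 4@2: d1:14  d2:13  d3:8  d4:4  d5:0  d6:0  d7:0 → peak 14
Activity 4@3: d1:14  d2:9  d3:8  d4:8  d5:0  d6:0  d7:0 → peak 14
Activity 4@4: d1:14  d2:9  d3:4  d4:8  d5:4  d6:0  d7:0 → peak 14
Activity 4@5: d1:14  d2:9  d3:4  d4:4  d5:4  d6:4  d7:0 → peak 14
Activity 4@6: d1:14  d2:9  d3:4  d4:4  d5:0  d6:4  d7:4 → peak 14
Best is Activity 4@2, peak 14.

14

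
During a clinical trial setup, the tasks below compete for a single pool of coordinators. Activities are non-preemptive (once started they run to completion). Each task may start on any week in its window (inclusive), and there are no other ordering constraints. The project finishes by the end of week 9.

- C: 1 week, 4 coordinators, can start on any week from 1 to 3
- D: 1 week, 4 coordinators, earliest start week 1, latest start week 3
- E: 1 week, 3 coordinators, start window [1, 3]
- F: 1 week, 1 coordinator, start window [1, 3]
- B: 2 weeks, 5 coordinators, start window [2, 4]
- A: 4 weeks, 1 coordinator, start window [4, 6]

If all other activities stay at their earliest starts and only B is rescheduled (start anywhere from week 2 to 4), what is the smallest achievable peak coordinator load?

B@2: w1:12  w2:5  w3:5  w4:1  w5:1  w6:1  w7:1  w8:0  w9:0 → peak 12
B@3: w1:12  w2:0  w3:5  w4:6  w5:1  w6:1  w7:1  w8:0  w9:0 → peak 12
B@4: w1:12  w2:0  w3:0  w4:6  w5:6  w6:1  w7:1  w8:0  w9:0 → peak 12
Best is B@2, peak 12.

12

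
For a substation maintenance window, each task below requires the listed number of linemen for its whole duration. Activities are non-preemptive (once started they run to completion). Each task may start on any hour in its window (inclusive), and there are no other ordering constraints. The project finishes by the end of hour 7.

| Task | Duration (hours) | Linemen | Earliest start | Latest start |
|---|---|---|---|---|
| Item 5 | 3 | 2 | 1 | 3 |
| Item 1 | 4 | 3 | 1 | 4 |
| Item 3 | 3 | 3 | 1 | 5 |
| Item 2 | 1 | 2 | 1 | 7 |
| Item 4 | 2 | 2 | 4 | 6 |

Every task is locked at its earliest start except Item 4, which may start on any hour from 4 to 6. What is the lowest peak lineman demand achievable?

Item 4@4: h1:10  h2:8  h3:8  h4:5  h5:2  h6:0  h7:0 → peak 10
Item 4@5: h1:10  h2:8  h3:8  h4:3  h5:2  h6:2  h7:0 → peak 10
Item 4@6: h1:10  h2:8  h3:8  h4:3  h5:0  h6:2  h7:2 → peak 10
Best is Item 4@4, peak 10.

10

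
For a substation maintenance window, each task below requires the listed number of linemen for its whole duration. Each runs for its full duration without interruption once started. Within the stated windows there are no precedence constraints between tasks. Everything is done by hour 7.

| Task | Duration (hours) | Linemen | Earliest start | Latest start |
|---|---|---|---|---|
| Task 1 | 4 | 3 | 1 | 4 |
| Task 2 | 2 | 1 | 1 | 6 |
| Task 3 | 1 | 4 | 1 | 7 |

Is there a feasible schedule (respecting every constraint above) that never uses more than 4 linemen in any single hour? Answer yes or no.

Schedule Task 1@1, Task 2@1, Task 3@5: h1:4  h2:4  h3:3  h4:3  h5:4  h6:0  h7:0 — peak 4 ≤ 4.

yes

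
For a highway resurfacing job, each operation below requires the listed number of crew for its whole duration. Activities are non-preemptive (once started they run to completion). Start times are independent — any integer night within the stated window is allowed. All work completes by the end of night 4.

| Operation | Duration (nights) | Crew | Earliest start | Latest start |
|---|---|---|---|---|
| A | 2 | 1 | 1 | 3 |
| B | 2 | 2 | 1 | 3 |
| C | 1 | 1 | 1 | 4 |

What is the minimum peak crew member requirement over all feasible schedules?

Early-start (A@1, B@1, C@1) gives peak 4: n1:4  n2:3  n3:0  n4:0.
Shift B→3.
Schedule A@1, B@3, C@1: n1:2  n2:1  n3:2  n4:2 — peak 2.
Total crew member-nights = 7 over 4 nights ⇒ peak ≥ ⌈7/4⌉ = 2, so 2 is optimal.

2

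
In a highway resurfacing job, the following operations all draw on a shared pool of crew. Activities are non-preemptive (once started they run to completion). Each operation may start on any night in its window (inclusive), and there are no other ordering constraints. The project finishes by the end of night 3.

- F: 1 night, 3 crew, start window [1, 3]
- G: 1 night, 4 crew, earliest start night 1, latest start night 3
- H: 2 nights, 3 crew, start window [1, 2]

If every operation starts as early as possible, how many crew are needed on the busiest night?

10

Early-start schedule: F@1, G@1, H@1.
Load per night: night 1: 10, night 2: 3, night 3: 0.
Peak is 10.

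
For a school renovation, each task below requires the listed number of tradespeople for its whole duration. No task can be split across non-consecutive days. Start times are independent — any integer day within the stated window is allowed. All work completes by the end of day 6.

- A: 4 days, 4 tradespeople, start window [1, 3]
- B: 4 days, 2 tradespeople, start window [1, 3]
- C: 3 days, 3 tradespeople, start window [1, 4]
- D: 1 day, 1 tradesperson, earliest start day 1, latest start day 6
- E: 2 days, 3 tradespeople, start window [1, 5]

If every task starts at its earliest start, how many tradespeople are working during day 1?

At early start, day 1 has: A, B, C, D, E.
Demand: 4 + 2 + 3 + 1 + 3 = 13.

13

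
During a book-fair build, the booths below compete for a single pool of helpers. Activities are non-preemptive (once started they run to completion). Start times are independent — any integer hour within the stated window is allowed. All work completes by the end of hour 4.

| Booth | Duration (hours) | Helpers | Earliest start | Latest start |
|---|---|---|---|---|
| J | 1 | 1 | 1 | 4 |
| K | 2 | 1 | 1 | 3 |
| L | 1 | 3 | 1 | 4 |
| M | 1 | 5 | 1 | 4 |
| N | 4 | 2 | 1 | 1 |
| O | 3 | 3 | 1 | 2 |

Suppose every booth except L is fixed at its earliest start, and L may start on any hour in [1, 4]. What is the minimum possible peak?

L@1: h1:15  h2:6  h3:5  h4:2 → peak 15
L@2: h1:12  h2:9  h3:5  h4:2 → peak 12
L@3: h1:12  h2:6  h3:8  h4:2 → peak 12
L@4: h1:12  h2:6  h3:5  h4:5 → peak 12
Best is L@2, peak 12.

12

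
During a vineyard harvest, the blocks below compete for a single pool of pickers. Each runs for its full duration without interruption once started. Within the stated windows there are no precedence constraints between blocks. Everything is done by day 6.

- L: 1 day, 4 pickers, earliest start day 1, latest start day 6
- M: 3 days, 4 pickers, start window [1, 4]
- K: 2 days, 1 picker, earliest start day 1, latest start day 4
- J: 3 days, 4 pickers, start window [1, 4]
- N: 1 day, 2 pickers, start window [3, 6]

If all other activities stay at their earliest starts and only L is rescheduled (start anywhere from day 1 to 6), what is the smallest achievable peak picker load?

L@1: d1:13  d2:9  d3:10  d4:0  d5:0  d6:0 → peak 13
L@2: d1:9  d2:13  d3:10  d4:0  d5:0  d6:0 → peak 13
L@3: d1:9  d2:9  d3:14  d4:0  d5:0  d6:0 → peak 14
L@4: d1:9  d2:9  d3:10  d4:4  d5:0  d6:0 → peak 10
L@5: d1:9  d2:9  d3:10  d4:0  d5:4  d6:0 → peak 10
L@6: d1:9  d2:9  d3:10  d4:0  d5:0  d6:4 → peak 10
Best is L@4, peak 10.

10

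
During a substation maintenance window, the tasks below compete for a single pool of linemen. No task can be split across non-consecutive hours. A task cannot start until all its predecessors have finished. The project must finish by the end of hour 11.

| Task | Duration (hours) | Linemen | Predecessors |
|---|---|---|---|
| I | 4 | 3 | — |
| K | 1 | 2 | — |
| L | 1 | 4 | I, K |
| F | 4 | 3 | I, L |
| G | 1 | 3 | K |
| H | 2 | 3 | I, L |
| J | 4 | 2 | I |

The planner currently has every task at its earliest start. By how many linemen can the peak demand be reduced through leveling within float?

2

Early-start peak: h1:5  h2:6  h3:3  h4:3  h5:6  h6:8  h7:8  h8:5  h9:3  h10:0  h11:0 ⇒ 8.
Leveled (I@1, K@1, L@5, F@6, G@2, H@6, J@8): h1:5  h2:6  h3:3  h4:3  h5:4  h6:6  h7:6  h8:5  h9:5  h10:2  h11:2 ⇒ 6.
Reduction 8 − 6 = 2.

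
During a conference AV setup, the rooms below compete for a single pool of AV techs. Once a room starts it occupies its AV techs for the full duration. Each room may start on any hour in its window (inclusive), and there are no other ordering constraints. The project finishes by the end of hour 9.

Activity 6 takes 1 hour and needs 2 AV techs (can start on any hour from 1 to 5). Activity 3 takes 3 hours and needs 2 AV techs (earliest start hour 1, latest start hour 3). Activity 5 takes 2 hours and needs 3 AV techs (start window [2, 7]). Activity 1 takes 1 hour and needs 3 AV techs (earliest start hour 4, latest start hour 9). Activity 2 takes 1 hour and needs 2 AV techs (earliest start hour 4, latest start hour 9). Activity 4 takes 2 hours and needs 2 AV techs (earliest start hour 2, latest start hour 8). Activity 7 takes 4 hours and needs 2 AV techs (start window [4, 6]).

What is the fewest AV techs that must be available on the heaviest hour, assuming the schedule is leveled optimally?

Early-start (Activity 6@1, Activity 3@1, Activity 5@2, Activity 1@4, Activity 2@4, Activity 4@2, Activity 7@4) gives peak 7: h1:4  h2:7  h3:7  h4:7  h5:2  h6:2  h7:2  h8:0  h9:0.
Shift Activity 4→5, Activity 7→5.
Schedule Activity 6@1, Activity 3@1, Activity 5@2, Activity 1@4, Activity 2@4, Activity 4@5, Activity 7@5: h1:4  h2:5  h3:5  h4:5  h5:4  h6:4  h7:2  h8:2  h9:0 — peak 5.

5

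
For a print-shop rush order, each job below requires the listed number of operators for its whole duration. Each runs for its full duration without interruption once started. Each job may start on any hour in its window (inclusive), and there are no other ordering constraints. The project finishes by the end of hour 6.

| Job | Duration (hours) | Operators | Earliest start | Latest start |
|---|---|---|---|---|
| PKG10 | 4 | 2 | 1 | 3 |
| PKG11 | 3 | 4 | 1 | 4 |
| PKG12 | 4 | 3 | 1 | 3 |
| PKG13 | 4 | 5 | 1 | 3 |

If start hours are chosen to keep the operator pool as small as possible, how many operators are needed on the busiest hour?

Schedule PKG10@1, PKG11@1, PKG12@1, PKG13@1: h1:14  h2:14  h3:14  h4:10  h5:0  h6:0 — peak 14.

14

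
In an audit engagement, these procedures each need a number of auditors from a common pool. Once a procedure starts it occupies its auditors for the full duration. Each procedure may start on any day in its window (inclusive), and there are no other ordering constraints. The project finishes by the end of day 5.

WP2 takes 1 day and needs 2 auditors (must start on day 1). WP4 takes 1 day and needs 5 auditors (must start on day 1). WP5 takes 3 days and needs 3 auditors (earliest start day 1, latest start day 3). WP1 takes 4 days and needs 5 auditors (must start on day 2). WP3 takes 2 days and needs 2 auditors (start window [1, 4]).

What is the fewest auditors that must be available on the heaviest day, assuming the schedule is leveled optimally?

Early-start (WP2@1, WP4@1, WP5@1, WP1@2, WP3@1) gives peak 12: d1:12  d2:10  d3:8  d4:5  d5:5.
Shift WP5→3.
Schedule WP2@1, WP4@1, WP5@3, WP1@2, WP3@1: d1:9  d2:7  d3:8  d4:8  d5:8 — peak 9.
No arrangement of the 12 feasible schedules does better.

9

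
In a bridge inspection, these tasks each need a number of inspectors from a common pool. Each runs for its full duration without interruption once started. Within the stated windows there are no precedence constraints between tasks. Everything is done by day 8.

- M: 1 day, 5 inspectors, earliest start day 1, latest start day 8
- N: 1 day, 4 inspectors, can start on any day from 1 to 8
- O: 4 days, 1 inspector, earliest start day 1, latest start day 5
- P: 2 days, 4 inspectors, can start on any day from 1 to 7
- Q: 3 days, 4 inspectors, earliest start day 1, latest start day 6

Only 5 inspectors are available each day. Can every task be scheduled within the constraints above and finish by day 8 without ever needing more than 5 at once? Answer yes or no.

yes

Schedule M@1, N@2, O@2, P@3, Q@5: d1:5  d2:5  d3:5  d4:5  d5:5  d6:4  d7:4  d8:0 — peak 5 ≤ 5.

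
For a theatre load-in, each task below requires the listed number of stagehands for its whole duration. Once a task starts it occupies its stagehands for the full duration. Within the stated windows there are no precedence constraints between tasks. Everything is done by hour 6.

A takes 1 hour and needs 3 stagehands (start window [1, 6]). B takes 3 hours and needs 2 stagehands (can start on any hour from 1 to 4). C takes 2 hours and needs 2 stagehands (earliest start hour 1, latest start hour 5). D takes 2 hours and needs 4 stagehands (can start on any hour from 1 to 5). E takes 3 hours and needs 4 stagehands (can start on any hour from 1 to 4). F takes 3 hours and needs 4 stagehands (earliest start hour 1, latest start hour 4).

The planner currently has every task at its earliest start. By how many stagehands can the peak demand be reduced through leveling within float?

Early-start peak: h1:19  h2:16  h3:10  h4:0  h5:0  h6:0 ⇒ 19.
Leveled (A@1, B@1, C@1, D@2, E@4, F@4): h1:7  h2:8  h3:6  h4:8  h5:8  h6:8 ⇒ 8.
Reduction 19 − 8 = 11.

11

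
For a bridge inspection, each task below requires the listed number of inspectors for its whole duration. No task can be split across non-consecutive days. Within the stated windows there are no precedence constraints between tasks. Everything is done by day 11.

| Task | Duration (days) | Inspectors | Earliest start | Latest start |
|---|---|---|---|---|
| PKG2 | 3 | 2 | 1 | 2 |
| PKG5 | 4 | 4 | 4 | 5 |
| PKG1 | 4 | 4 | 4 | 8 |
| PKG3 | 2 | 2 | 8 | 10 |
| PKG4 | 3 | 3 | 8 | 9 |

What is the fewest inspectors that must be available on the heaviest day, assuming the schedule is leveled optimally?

8

Schedule PKG2@1, PKG5@4, PKG1@4, PKG3@8, PKG4@8: d1:2  d2:2  d3:2  d4:8  d5:8  d6:8  d7:8  d8:5  d9:5  d10:3  d11:0 — peak 8.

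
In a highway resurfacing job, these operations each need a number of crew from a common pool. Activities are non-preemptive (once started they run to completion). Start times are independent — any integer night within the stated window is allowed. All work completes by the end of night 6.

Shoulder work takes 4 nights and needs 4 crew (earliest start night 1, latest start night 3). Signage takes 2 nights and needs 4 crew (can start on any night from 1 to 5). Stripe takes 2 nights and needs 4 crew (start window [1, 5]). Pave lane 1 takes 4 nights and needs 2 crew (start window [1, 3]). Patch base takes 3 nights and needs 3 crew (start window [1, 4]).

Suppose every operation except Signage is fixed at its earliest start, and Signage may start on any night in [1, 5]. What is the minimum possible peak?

13

Signage@1: n1:17  n2:17  n3:9  n4:6  n5:0  n6:0 → peak 17
Signage@2: n1:13  n2:17  n3:13  n4:6  n5:0  n6:0 → peak 17
Signage@3: n1:13  n2:13  n3:13  n4:10  n5:0  n6:0 → peak 13
Signage@4: n1:13  n2:13  n3:9  n4:10  n5:4  n6:0 → peak 13
Signage@5: n1:13  n2:13  n3:9  n4:6  n5:4  n6:4 → peak 13
Best is Signage@3, peak 13.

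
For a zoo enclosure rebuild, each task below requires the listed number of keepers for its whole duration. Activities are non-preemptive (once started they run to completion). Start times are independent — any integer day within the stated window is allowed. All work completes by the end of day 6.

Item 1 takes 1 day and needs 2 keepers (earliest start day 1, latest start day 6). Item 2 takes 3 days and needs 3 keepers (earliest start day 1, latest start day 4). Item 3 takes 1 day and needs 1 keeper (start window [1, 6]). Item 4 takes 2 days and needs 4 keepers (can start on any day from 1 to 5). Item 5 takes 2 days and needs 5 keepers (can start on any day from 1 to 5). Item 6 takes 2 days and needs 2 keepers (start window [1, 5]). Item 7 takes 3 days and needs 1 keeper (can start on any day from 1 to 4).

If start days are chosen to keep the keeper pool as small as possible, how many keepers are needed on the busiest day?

Early-start (Item 1@1, Item 2@1, Item 3@1, Item 4@1, Item 5@1, Item 6@1, Item 7@1) gives peak 18: d1:18  d2:15  d3:4  d4:0  d5:0  d6:0.
Shift Item 3→2, Item 4→3, Item 5→5, Item 7→4.
Schedule Item 1@1, Item 2@1, Item 3@2, Item 4@3, Item 5@5, Item 6@1, Item 7@4: d1:7  d2:6  d3:7  d4:5  d5:6  d6:6 — peak 7.
Total keeper-days = 37 over 6 days ⇒ peak ≥ ⌈37/6⌉ = 7, so 7 is optimal.

7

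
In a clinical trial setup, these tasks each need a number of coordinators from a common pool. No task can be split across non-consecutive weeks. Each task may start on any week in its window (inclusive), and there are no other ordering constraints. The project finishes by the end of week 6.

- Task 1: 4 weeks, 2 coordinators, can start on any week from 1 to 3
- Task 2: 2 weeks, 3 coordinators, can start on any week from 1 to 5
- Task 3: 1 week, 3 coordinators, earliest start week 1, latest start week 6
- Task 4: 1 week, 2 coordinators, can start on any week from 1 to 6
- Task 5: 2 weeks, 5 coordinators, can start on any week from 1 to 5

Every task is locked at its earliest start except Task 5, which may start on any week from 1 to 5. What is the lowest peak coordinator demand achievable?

Task 5@1: w1:15  w2:10  w3:2  w4:2  w5:0  w6:0 → peak 15
Task 5@2: w1:10  w2:10  w3:7  w4:2  w5:0  w6:0 → peak 10
Task 5@3: w1:10  w2:5  w3:7  w4:7  w5:0  w6:0 → peak 10
Task 5@4: w1:10  w2:5  w3:2  w4:7  w5:5  w6:0 → peak 10
Task 5@5: w1:10  w2:5  w3:2  w4:2  w5:5  w6:5 → peak 10
Best is Task 5@2, peak 10.

10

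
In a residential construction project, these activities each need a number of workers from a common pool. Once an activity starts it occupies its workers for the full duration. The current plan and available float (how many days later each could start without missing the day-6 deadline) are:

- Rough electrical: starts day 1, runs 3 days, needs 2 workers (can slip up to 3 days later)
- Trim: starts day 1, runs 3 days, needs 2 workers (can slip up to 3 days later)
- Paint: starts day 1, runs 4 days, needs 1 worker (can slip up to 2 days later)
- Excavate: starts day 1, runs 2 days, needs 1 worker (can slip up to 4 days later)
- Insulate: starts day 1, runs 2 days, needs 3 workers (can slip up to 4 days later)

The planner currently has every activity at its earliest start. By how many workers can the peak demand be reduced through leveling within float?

Early-start peak: d1:9  d2:9  d3:5  d4:1  d5:0  d6:0 ⇒ 9.
Leveled (Rough electrical@1, Trim@1, Paint@1, Excavate@4, Insulate@4): d1:5  d2:5  d3:5  d4:5  d5:4  d6:0 ⇒ 5.
Reduction 9 − 5 = 4.

4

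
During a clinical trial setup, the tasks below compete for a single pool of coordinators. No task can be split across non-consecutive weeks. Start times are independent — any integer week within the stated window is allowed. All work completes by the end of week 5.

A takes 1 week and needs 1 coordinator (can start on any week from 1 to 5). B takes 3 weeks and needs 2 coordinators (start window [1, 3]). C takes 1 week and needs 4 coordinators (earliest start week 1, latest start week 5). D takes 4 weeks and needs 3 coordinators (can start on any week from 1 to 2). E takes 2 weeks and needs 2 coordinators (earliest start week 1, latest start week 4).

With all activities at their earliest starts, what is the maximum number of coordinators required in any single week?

12

Early-start schedule: A@1, B@1, C@1, D@1, E@1.
Load per week: week 1: 12, week 2: 7, week 3: 5, week 4: 3, week 5: 0.
Peak is 12.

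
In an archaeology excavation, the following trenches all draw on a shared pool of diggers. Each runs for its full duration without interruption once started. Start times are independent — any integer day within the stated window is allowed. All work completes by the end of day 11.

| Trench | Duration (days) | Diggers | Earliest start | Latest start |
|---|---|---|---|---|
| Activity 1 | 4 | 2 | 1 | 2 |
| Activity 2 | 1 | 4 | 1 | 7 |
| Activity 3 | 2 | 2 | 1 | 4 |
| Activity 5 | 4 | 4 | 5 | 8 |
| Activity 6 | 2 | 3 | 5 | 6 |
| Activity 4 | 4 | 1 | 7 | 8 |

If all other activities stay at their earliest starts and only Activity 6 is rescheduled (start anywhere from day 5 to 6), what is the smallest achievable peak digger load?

8

Activity 6@5: d1:8  d2:4  d3:2  d4:2  d5:7  d6:7  d7:5  d8:5  d9:1  d10:1  d11:0 → peak 8
Activity 6@6: d1:8  d2:4  d3:2  d4:2  d5:4  d6:7  d7:8  d8:5  d9:1  d10:1  d11:0 → peak 8
Best is Activity 6@5, peak 8.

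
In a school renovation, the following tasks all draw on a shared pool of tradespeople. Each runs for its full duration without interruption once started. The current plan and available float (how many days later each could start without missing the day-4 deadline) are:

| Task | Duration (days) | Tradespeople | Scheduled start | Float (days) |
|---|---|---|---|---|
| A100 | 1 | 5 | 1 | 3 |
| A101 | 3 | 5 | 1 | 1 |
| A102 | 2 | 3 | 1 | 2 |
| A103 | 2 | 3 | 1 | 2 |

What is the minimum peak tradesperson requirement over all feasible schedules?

8

Early-start (A100@1, A101@1, A102@1, A103@1) gives peak 16: d1:16  d2:11  d3:5  d4:0.
Shift A101→2, A103→3.
Schedule A100@1, A101@2, A102@1, A103@3: d1:8  d2:8  d3:8  d4:8 — peak 8.
Total tradesperson-days = 32 over 4 days ⇒ peak ≥ ⌈32/4⌉ = 8, so 8 is optimal.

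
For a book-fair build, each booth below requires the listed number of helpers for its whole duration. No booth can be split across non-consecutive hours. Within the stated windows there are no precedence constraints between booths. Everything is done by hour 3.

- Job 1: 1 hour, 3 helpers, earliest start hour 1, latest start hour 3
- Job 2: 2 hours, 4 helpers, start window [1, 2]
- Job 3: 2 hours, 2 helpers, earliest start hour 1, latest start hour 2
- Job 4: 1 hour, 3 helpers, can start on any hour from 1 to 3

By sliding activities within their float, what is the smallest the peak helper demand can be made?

6

Early-start (Job 1@1, Job 2@1, Job 3@1, Job 4@1) gives peak 12: h1:12  h2:6  h3:0.
Shift Job 2→2, Job 3→2.
Schedule Job 1@1, Job 2@2, Job 3@2, Job 4@1: h1:6  h2:6  h3:6 — peak 6.
Total helper-hours = 18 over 3 hours ⇒ peak ≥ ⌈18/3⌉ = 6, so 6 is optimal.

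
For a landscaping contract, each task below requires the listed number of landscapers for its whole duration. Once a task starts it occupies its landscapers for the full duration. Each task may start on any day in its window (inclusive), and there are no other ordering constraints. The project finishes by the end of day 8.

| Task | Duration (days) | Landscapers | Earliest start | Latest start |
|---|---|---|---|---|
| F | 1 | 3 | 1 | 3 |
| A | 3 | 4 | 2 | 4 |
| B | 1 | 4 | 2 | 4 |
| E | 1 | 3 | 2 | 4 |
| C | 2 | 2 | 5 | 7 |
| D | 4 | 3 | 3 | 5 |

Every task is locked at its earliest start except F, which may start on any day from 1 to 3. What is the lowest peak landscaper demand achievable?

11

F@1: d1:3  d2:11  d3:7  d4:7  d5:5  d6:5  d7:0  d8:0 → peak 11
F@2: d1:0  d2:14  d3:7  d4:7  d5:5  d6:5  d7:0  d8:0 → peak 14
F@3: d1:0  d2:11  d3:10  d4:7  d5:5  d6:5  d7:0  d8:0 → peak 11
Best is F@1, peak 11.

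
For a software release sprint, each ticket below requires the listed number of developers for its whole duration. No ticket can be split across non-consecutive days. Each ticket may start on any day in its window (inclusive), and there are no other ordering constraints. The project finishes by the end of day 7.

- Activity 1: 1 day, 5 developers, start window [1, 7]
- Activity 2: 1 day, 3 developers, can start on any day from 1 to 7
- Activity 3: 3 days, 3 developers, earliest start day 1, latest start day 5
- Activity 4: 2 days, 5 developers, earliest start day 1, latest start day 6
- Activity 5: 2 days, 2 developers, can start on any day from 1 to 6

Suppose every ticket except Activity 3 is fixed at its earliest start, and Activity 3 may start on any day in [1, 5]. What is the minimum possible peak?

15

Activity 3@1: d1:18  d2:10  d3:3  d4:0  d5:0  d6:0  d7:0 → peak 18
Activity 3@2: d1:15  d2:10  d3:3  d4:3  d5:0  d6:0  d7:0 → peak 15
Activity 3@3: d1:15  d2:7  d3:3  d4:3  d5:3  d6:0  d7:0 → peak 15
Activity 3@4: d1:15  d2:7  d3:0  d4:3  d5:3  d6:3  d7:0 → peak 15
Activity 3@5: d1:15  d2:7  d3:0  d4:0  d5:3  d6:3  d7:3 → peak 15
Best is Activity 3@2, peak 15.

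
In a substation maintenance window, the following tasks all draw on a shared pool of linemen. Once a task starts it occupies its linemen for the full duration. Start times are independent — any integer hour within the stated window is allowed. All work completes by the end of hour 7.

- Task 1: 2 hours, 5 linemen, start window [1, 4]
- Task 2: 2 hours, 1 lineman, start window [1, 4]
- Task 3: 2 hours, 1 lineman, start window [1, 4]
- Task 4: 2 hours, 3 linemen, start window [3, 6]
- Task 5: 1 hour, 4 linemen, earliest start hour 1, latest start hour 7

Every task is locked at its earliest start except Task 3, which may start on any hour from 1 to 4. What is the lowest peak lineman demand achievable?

Task 3@1: h1:11  h2:7  h3:3  h4:3  h5:0  h6:0  h7:0 → peak 11
Task 3@2: h1:10  h2:7  h3:4  h4:3  h5:0  h6:0  h7:0 → peak 10
Task 3@3: h1:10  h2:6  h3:4  h4:4  h5:0  h6:0  h7:0 → peak 10
Task 3@4: h1:10  h2:6  h3:3  h4:4  h5:1  h6:0  h7:0 → peak 10
Best is Task 3@2, peak 10.

10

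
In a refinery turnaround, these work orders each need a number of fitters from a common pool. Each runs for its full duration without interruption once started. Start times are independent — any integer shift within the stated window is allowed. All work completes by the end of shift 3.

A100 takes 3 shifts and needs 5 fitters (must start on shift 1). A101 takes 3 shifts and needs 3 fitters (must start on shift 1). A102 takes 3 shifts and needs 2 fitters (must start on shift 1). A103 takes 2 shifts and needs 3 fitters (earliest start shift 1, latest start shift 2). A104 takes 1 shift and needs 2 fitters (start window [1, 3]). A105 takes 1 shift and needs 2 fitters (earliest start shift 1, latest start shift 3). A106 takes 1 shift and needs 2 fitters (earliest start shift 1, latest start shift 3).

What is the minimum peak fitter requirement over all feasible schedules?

15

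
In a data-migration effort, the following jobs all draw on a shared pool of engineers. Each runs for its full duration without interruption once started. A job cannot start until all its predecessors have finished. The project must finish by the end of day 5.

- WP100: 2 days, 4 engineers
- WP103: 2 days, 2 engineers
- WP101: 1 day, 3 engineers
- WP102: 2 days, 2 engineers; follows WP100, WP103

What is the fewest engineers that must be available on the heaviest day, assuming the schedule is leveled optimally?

6

Early-start (WP100@1, WP103@1, WP101@1, WP102@3) gives peak 9: d1:9  d2:6  d3:2  d4:2  d5:0.
Shift WP101→3.
Schedule WP100@1, WP103@1, WP101@3, WP102@3: d1:6  d2:6  d3:5  d4:2  d5:0 — peak 6.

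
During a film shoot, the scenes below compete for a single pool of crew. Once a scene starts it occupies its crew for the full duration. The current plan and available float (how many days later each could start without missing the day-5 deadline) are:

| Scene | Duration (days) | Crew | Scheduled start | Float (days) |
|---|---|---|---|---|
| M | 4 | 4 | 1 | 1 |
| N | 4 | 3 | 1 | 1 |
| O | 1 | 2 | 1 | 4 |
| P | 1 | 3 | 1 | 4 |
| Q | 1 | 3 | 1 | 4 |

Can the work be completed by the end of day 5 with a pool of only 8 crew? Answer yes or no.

yes

Schedule M@1, N@1, O@5, P@5, Q@5: d1:7  d2:7  d3:7  d4:7  d5:8 — peak 8 ≤ 8.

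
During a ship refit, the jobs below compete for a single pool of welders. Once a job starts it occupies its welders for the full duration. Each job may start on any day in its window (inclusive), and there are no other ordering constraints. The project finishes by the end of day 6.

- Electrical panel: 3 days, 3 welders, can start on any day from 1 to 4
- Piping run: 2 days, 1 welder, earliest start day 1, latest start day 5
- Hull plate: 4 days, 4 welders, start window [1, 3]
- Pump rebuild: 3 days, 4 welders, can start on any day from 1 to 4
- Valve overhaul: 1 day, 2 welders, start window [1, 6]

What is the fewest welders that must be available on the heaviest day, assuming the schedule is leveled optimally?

8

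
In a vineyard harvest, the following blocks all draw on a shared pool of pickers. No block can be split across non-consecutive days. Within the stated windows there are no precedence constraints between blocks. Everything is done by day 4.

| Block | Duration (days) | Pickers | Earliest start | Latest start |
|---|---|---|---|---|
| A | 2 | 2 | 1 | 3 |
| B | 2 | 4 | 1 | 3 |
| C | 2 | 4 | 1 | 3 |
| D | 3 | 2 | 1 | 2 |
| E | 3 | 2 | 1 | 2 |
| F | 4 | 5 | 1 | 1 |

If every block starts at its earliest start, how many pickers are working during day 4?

5

At early start, day 4 has: F.
Demand: 5 = 5.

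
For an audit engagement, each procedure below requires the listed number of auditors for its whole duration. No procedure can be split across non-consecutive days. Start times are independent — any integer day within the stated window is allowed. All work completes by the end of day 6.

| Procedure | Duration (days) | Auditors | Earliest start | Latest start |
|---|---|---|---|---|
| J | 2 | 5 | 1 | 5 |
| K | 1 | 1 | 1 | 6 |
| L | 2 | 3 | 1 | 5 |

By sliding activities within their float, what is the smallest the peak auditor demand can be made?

5

Early-start (J@1, K@1, L@1) gives peak 9: d1:9  d2:8  d3:0  d4:0  d5:0  d6:0.
Shift K→3, L→3.
Schedule J@1, K@3, L@3: d1:5  d2:5  d3:4  d4:3  d5:0  d6:0 — peak 5.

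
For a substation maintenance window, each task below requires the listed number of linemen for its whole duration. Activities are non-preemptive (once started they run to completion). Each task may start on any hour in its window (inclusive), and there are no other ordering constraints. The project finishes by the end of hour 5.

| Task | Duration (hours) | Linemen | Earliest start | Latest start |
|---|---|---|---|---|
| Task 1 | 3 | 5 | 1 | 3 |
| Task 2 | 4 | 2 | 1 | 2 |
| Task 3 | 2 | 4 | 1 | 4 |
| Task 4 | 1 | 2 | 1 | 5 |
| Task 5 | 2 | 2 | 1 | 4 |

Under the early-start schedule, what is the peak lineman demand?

Early-start schedule: Task 1@1, Task 2@1, Task 3@1, Task 4@1, Task 5@1.
Load per hour: hour 1: 15, hour 2: 13, hour 3: 7, hour 4: 2, hour 5: 0.
Peak is 15.

15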